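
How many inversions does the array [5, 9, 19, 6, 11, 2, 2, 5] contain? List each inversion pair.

Finding inversions in [5, 9, 19, 6, 11, 2, 2, 5]:

(0, 5): arr[0]=5 > arr[5]=2
(0, 6): arr[0]=5 > arr[6]=2
(1, 3): arr[1]=9 > arr[3]=6
(1, 5): arr[1]=9 > arr[5]=2
(1, 6): arr[1]=9 > arr[6]=2
(1, 7): arr[1]=9 > arr[7]=5
(2, 3): arr[2]=19 > arr[3]=6
(2, 4): arr[2]=19 > arr[4]=11
(2, 5): arr[2]=19 > arr[5]=2
(2, 6): arr[2]=19 > arr[6]=2
(2, 7): arr[2]=19 > arr[7]=5
(3, 5): arr[3]=6 > arr[5]=2
(3, 6): arr[3]=6 > arr[6]=2
(3, 7): arr[3]=6 > arr[7]=5
(4, 5): arr[4]=11 > arr[5]=2
(4, 6): arr[4]=11 > arr[6]=2
(4, 7): arr[4]=11 > arr[7]=5

Total inversions: 17

The array has 17 inversion(s): (0,5), (0,6), (1,3), (1,5), (1,6), (1,7), (2,3), (2,4), (2,5), (2,6), (2,7), (3,5), (3,6), (3,7), (4,5), (4,6), (4,7). Each pair (i,j) satisfies i < j and arr[i] > arr[j].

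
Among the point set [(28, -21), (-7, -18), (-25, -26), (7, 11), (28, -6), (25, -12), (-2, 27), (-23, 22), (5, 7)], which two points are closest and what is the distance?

Computing all pairwise distances among 9 points:

d((28, -21), (-7, -18)) = 35.1283
d((28, -21), (-25, -26)) = 53.2353
d((28, -21), (7, 11)) = 38.2753
d((28, -21), (28, -6)) = 15.0
d((28, -21), (25, -12)) = 9.4868
d((28, -21), (-2, 27)) = 56.6039
d((28, -21), (-23, 22)) = 66.7083
d((28, -21), (5, 7)) = 36.2353
d((-7, -18), (-25, -26)) = 19.6977
d((-7, -18), (7, 11)) = 32.2025
d((-7, -18), (28, -6)) = 37.0
d((-7, -18), (25, -12)) = 32.5576
d((-7, -18), (-2, 27)) = 45.2769
d((-7, -18), (-23, 22)) = 43.0813
d((-7, -18), (5, 7)) = 27.7308
d((-25, -26), (7, 11)) = 48.9183
d((-25, -26), (28, -6)) = 56.648
d((-25, -26), (25, -12)) = 51.923
d((-25, -26), (-2, 27)) = 57.7754
d((-25, -26), (-23, 22)) = 48.0416
d((-25, -26), (5, 7)) = 44.5982
d((7, 11), (28, -6)) = 27.0185
d((7, 11), (25, -12)) = 29.2062
d((7, 11), (-2, 27)) = 18.3576
d((7, 11), (-23, 22)) = 31.9531
d((7, 11), (5, 7)) = 4.4721 <-- minimum
d((28, -6), (25, -12)) = 6.7082
d((28, -6), (-2, 27)) = 44.5982
d((28, -6), (-23, 22)) = 58.1808
d((28, -6), (5, 7)) = 26.4197
d((25, -12), (-2, 27)) = 47.4342
d((25, -12), (-23, 22)) = 58.8218
d((25, -12), (5, 7)) = 27.5862
d((-2, 27), (-23, 22)) = 21.587
d((-2, 27), (5, 7)) = 21.1896
d((-23, 22), (5, 7)) = 31.7648

Closest pair: (7, 11) and (5, 7) with distance 4.4721

The closest pair is (7, 11) and (5, 7) with Euclidean distance 4.4721. For 9 points, brute-force pairwise comparison is shown above. For large n, the divide-and-conquer algorithm (sort by x, recurse on halves, check the dividing strip) achieves O(n log n).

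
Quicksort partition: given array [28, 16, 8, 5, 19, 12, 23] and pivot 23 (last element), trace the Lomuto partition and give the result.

Lomuto partition with pivot = 23:

Initial array: [28, 16, 8, 5, 19, 12, 23]

arr[0]=28 > 23: no swap
arr[1]=16 <= 23: swap with position 0, array becomes [16, 28, 8, 5, 19, 12, 23]
arr[2]=8 <= 23: swap with position 1, array becomes [16, 8, 28, 5, 19, 12, 23]
arr[3]=5 <= 23: swap with position 2, array becomes [16, 8, 5, 28, 19, 12, 23]
arr[4]=19 <= 23: swap with position 3, array becomes [16, 8, 5, 19, 28, 12, 23]
arr[5]=12 <= 23: swap with position 4, array becomes [16, 8, 5, 19, 12, 28, 23]

Place pivot at position 5: [16, 8, 5, 19, 12, 23, 28]
Pivot position: 5

After partitioning with pivot 23, the array becomes [16, 8, 5, 19, 12, 23, 28]. The pivot is placed at index 5. All elements to the left of the pivot are <= 23, and all elements to the right are > 23.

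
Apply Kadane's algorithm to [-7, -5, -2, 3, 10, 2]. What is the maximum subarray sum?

Using Kadane's algorithm on [-7, -5, -2, 3, 10, 2]:

Scanning through the array:
Position 1 (value -5): max_ending_here = -5, max_so_far = -5
Position 2 (value -2): max_ending_here = -2, max_so_far = -2
Position 3 (value 3): max_ending_here = 3, max_so_far = 3
Position 4 (value 10): max_ending_here = 13, max_so_far = 13
Position 5 (value 2): max_ending_here = 15, max_so_far = 15

Maximum subarray: [3, 10, 2]
Maximum sum: 15

The maximum subarray is [3, 10, 2] with sum 15. This subarray runs from index 3 to index 5.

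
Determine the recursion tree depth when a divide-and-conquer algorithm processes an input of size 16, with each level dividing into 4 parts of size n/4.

For divide and conquer with division factor 4:

Problem sizes at each level:
Level 0: 16
Level 1: 4
Level 2: 1

The root is level 0 and the size-1 base case is level 2 (the tree spans levels 0 through 2, i.e. 3 levels counting the root), so the depth is the number of divisions: log_4(16) = 2

The recursion tree depth is log_4(16) = 2. At each level, the problem size is divided by 4, so it takes 2 divisions to reduce to a base case of size 1. The algorithm makes 4 recursive calls at each level.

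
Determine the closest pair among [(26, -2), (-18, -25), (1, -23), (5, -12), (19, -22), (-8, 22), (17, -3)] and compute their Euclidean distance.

Computing all pairwise distances among 7 points:

d((26, -2), (-18, -25)) = 49.6488
d((26, -2), (1, -23)) = 32.6497
d((26, -2), (5, -12)) = 23.2594
d((26, -2), (19, -22)) = 21.1896
d((26, -2), (-8, 22)) = 41.6173
d((26, -2), (17, -3)) = 9.0554 <-- minimum
d((-18, -25), (1, -23)) = 19.105
d((-18, -25), (5, -12)) = 26.4197
d((-18, -25), (19, -22)) = 37.1214
d((-18, -25), (-8, 22)) = 48.0521
d((-18, -25), (17, -3)) = 41.3401
d((1, -23), (5, -12)) = 11.7047
d((1, -23), (19, -22)) = 18.0278
d((1, -23), (-8, 22)) = 45.8912
d((1, -23), (17, -3)) = 25.6125
d((5, -12), (19, -22)) = 17.2047
d((5, -12), (-8, 22)) = 36.4005
d((5, -12), (17, -3)) = 15.0
d((19, -22), (-8, 22)) = 51.6236
d((19, -22), (17, -3)) = 19.105
d((-8, 22), (17, -3)) = 35.3553

Closest pair: (26, -2) and (17, -3) with distance 9.0554

The closest pair is (26, -2) and (17, -3) with Euclidean distance 9.0554. For 7 points, brute-force pairwise comparison is shown above. For large n, the divide-and-conquer algorithm (sort by x, recurse on halves, check the dividing strip) achieves O(n log n).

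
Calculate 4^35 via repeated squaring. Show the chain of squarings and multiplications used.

Computing 4^35 by squaring (build up from 4^1; each line after the first costs one multiplication):

4^1 = 4
4^2 = (4^1)^2 = 4^2 = 16
4^4 = (4^2)^2 = 16^2 = 256
4^8 = (4^4)^2 = 256^2 = 65536
4^16 = (4^8)^2 = 65536^2 = 4294967296
4^17 = 4 * 4^16 = 4 * 4294967296 = 17179869184
4^34 = (4^17)^2 = 17179869184^2 = 295147905179352825856
4^35 = 4 * 4^34 = 4 * 295147905179352825856 = 1180591620717411303424

Result: 1180591620717411303424
Multiplications needed: 7 (7 lines after 4^1)

4^35 = 1180591620717411303424. Using exponentiation by squaring, this requires 7 multiplications. The key idea: if the exponent is even, square the half-power; if odd, multiply by the base once.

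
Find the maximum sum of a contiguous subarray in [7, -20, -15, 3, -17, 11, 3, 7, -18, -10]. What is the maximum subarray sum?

Using Kadane's algorithm on [7, -20, -15, 3, -17, 11, 3, 7, -18, -10]:

Scanning through the array:
Position 1 (value -20): max_ending_here = -13, max_so_far = 7
Position 2 (value -15): max_ending_here = -15, max_so_far = 7
Position 3 (value 3): max_ending_here = 3, max_so_far = 7
Position 4 (value -17): max_ending_here = -14, max_so_far = 7
Position 5 (value 11): max_ending_here = 11, max_so_far = 11
Position 6 (value 3): max_ending_here = 14, max_so_far = 14
Position 7 (value 7): max_ending_here = 21, max_so_far = 21
Position 8 (value -18): max_ending_here = 3, max_so_far = 21
Position 9 (value -10): max_ending_here = -7, max_so_far = 21

Maximum subarray: [11, 3, 7]
Maximum sum: 21

The maximum subarray is [11, 3, 7] with sum 21. This subarray runs from index 5 to index 7.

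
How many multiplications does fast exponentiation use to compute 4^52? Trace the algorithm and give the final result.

Computing 4^52 by squaring (build up from 4^1; each line after the first costs one multiplication):

4^1 = 4
4^2 = (4^1)^2 = 4^2 = 16
4^3 = 4 * 4^2 = 4 * 16 = 64
4^6 = (4^3)^2 = 64^2 = 4096
4^12 = (4^6)^2 = 4096^2 = 16777216
4^13 = 4 * 4^12 = 4 * 16777216 = 67108864
4^26 = (4^13)^2 = 67108864^2 = 4503599627370496
4^52 = (4^26)^2 = 4503599627370496^2 = 20282409603651670423947251286016

Result: 20282409603651670423947251286016
Multiplications needed: 7 (7 lines after 4^1)

4^52 = 20282409603651670423947251286016. Using exponentiation by squaring, this requires 7 multiplications. The key idea: if the exponent is even, square the half-power; if odd, multiply by the base once.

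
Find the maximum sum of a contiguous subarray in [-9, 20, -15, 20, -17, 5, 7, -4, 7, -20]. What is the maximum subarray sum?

Using Kadane's algorithm on [-9, 20, -15, 20, -17, 5, 7, -4, 7, -20]:

Scanning through the array:
Position 1 (value 20): max_ending_here = 20, max_so_far = 20
Position 2 (value -15): max_ending_here = 5, max_so_far = 20
Position 3 (value 20): max_ending_here = 25, max_so_far = 25
Position 4 (value -17): max_ending_here = 8, max_so_far = 25
Position 5 (value 5): max_ending_here = 13, max_so_far = 25
Position 6 (value 7): max_ending_here = 20, max_so_far = 25
Position 7 (value -4): max_ending_here = 16, max_so_far = 25
Position 8 (value 7): max_ending_here = 23, max_so_far = 25
Position 9 (value -20): max_ending_here = 3, max_so_far = 25

Maximum subarray: [20, -15, 20]
Maximum sum: 25

The maximum subarray is [20, -15, 20] with sum 25. This subarray runs from index 1 to index 3.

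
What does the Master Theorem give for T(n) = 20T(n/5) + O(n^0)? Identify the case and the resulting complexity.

Master Theorem for T(n) = 20T(n/5) + O(n^0):

a = 20, b = 5, c = 0
log_b(a) = log_5(20) = 1.8614

Case 1: c = 0 < log_5(20) = 1.8614
T(n) = O(n^(log_5 20))

For T(n) = 20T(n/5) + O(n^0): log_5(20) = 1.8614. This is Case 1 of the Master Theorem (c < log_b(a), work dominated by leaves), giving O(n^(log_5 20)).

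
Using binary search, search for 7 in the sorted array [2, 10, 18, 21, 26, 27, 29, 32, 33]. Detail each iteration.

Binary search for 7 in [2, 10, 18, 21, 26, 27, 29, 32, 33]:

lo=0, hi=8, mid=4, arr[mid]=26 -> 26 > 7, search left half
lo=0, hi=3, mid=1, arr[mid]=10 -> 10 > 7, search left half
lo=0, hi=0, mid=0, arr[mid]=2 -> 2 < 7, search right half
lo=1 > hi=0, target 7 not found

Binary search determines that 7 is not in the array after 3 comparisons. The search space was exhausted without finding the target.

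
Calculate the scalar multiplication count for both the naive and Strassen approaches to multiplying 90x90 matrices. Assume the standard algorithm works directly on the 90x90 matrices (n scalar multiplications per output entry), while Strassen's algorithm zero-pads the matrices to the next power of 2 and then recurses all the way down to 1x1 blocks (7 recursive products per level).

Matrix multiplication for 90x90 matrices:

Strassen's algorithm requires power-of-2 dimensions. Pad 90x90 to 128x128 (next power of 2).

Standard algorithm: 90^3 = 729000 multiplications
Strassen's algorithm: 7^(log2(128)) = 7^7 = 823543 multiplications
Difference: 729000 - 823543 = -94543 (Strassen uses MORE here due to padding overhead — for small or just-over-power-of-2 n, padding can outweigh the per-level savings)

Standard: 729000 multiplications (90^3). Strassen: 823543 multiplications (7^7, after padding to 128x128). Strassen reduces 8 recursive multiplications to 7 at each level.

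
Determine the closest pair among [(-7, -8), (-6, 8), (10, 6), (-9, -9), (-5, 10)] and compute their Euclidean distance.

Computing all pairwise distances among 5 points:

d((-7, -8), (-6, 8)) = 16.0312
d((-7, -8), (10, 6)) = 22.0227
d((-7, -8), (-9, -9)) = 2.2361 <-- minimum
d((-7, -8), (-5, 10)) = 18.1108
d((-6, 8), (10, 6)) = 16.1245
d((-6, 8), (-9, -9)) = 17.2627
d((-6, 8), (-5, 10)) = 2.2361 <-- minimum
d((10, 6), (-9, -9)) = 24.2074
d((10, 6), (-5, 10)) = 15.5242
d((-9, -9), (-5, 10)) = 19.4165

Minimum distance: 2.2361 (tie among 2 pairs: (-7, -8) and (-9, -9); (-6, 8) and (-5, 10))

The minimum Euclidean distance is 2.2361. There is a tie: 2 pairs achieve this minimum — (-7, -8) and (-9, -9); (-6, 8) and (-5, 10). Any of these is a valid closest pair. For 5 points, brute-force pairwise comparison is shown above. For large n, the divide-and-conquer algorithm (sort by x, recurse on halves, check the dividing strip) achieves O(n log n).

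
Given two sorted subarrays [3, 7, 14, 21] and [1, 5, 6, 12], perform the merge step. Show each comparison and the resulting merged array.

Merging process:

Compare 3 vs 1: take 1 from right. Merged: [1]
Compare 3 vs 5: take 3 from left. Merged: [1, 3]
Compare 7 vs 5: take 5 from right. Merged: [1, 3, 5]
Compare 7 vs 6: take 6 from right. Merged: [1, 3, 5, 6]
Compare 7 vs 12: take 7 from left. Merged: [1, 3, 5, 6, 7]
Compare 14 vs 12: take 12 from right. Merged: [1, 3, 5, 6, 7, 12]
Append remaining from left: [14, 21]. Merged: [1, 3, 5, 6, 7, 12, 14, 21]

Final merged array: [1, 3, 5, 6, 7, 12, 14, 21]
Total comparisons: 6

The merged array is [1, 3, 5, 6, 7, 12, 14, 21], requiring 6 comparisons. The merge step runs in O(n) time where n is the total number of elements.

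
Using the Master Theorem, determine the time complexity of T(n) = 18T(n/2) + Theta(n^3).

Master Theorem for T(n) = 18T(n/2) + O(n^3):

a = 18, b = 2, c = 3
log_b(a) = log_2(18) = 4.1699

Case 1: c = 3 < log_2(18) = 4.1699
T(n) = O(n^(log_2 18))

For T(n) = 18T(n/2) + O(n^3): log_2(18) = 4.1699. This is Case 1 of the Master Theorem (c < log_b(a), work dominated by leaves), giving O(n^(log_2 18)).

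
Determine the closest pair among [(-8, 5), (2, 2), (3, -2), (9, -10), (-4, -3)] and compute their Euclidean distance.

Computing all pairwise distances among 5 points:

d((-8, 5), (2, 2)) = 10.4403
d((-8, 5), (3, -2)) = 13.0384
d((-8, 5), (9, -10)) = 22.6716
d((-8, 5), (-4, -3)) = 8.9443
d((2, 2), (3, -2)) = 4.1231 <-- minimum
d((2, 2), (9, -10)) = 13.8924
d((2, 2), (-4, -3)) = 7.8102
d((3, -2), (9, -10)) = 10.0
d((3, -2), (-4, -3)) = 7.0711
d((9, -10), (-4, -3)) = 14.7648

Closest pair: (2, 2) and (3, -2) with distance 4.1231

The closest pair is (2, 2) and (3, -2) with Euclidean distance 4.1231. For 5 points, brute-force pairwise comparison is shown above. For large n, the divide-and-conquer algorithm (sort by x, recurse on halves, check the dividing strip) achieves O(n log n).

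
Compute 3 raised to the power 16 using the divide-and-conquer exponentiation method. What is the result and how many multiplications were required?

Computing 3^16 by squaring (build up from 3^1; each line after the first costs one multiplication):

3^1 = 3
3^2 = (3^1)^2 = 3^2 = 9
3^4 = (3^2)^2 = 9^2 = 81
3^8 = (3^4)^2 = 81^2 = 6561
3^16 = (3^8)^2 = 6561^2 = 43046721

Result: 43046721
Multiplications needed: 4 (4 lines after 3^1)

3^16 = 43046721. Using exponentiation by squaring, this requires 4 multiplications. The key idea: if the exponent is even, square the half-power; if odd, multiply by the base once.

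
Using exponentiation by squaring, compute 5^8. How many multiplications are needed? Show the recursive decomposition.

Computing 5^8 by squaring (build up from 5^1; each line after the first costs one multiplication):

5^1 = 5
5^2 = (5^1)^2 = 5^2 = 25
5^4 = (5^2)^2 = 25^2 = 625
5^8 = (5^4)^2 = 625^2 = 390625

Result: 390625
Multiplications needed: 3 (3 lines after 5^1)

5^8 = 390625. Using exponentiation by squaring, this requires 3 multiplications. The key idea: if the exponent is even, square the half-power; if odd, multiply by the base once.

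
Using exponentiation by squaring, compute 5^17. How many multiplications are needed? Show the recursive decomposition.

Computing 5^17 by squaring (build up from 5^1; each line after the first costs one multiplication):

5^1 = 5
5^2 = (5^1)^2 = 5^2 = 25
5^4 = (5^2)^2 = 25^2 = 625
5^8 = (5^4)^2 = 625^2 = 390625
5^16 = (5^8)^2 = 390625^2 = 152587890625
5^17 = 5 * 5^16 = 5 * 152587890625 = 762939453125

Result: 762939453125
Multiplications needed: 5 (5 lines after 5^1)

5^17 = 762939453125. Using exponentiation by squaring, this requires 5 multiplications. The key idea: if the exponent is even, square the half-power; if odd, multiply by the base once.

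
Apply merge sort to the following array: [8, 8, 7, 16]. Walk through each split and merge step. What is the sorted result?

Merge sort trace:

Split: [8, 8, 7, 16] -> [8, 8] and [7, 16]
  Split: [8, 8] -> [8] and [8]
  Merge: [8] + [8] -> [8, 8]
  Split: [7, 16] -> [7] and [16]
  Merge: [7] + [16] -> [7, 16]
Merge: [8, 8] + [7, 16] -> [7, 8, 8, 16]

Final sorted array: [7, 8, 8, 16]

The merge sort proceeds by recursively splitting the array and merging sorted halves.
After all merges, the sorted array is [7, 8, 8, 16].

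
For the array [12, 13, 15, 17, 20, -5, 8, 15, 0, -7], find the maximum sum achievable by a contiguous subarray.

Using Kadane's algorithm on [12, 13, 15, 17, 20, -5, 8, 15, 0, -7]:

Scanning through the array:
Position 1 (value 13): max_ending_here = 25, max_so_far = 25
Position 2 (value 15): max_ending_here = 40, max_so_far = 40
Position 3 (value 17): max_ending_here = 57, max_so_far = 57
Position 4 (value 20): max_ending_here = 77, max_so_far = 77
Position 5 (value -5): max_ending_here = 72, max_so_far = 77
Position 6 (value 8): max_ending_here = 80, max_so_far = 80
Position 7 (value 15): max_ending_here = 95, max_so_far = 95
Position 8 (value 0): max_ending_here = 95, max_so_far = 95
Position 9 (value -7): max_ending_here = 88, max_so_far = 95

Maximum subarray: [12, 13, 15, 17, 20, -5, 8, 15]
Maximum sum: 95

The maximum subarray is [12, 13, 15, 17, 20, -5, 8, 15] with sum 95. This subarray runs from index 0 to index 7.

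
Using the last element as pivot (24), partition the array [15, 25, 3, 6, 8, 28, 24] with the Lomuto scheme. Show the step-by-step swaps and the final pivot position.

Lomuto partition with pivot = 24:

Initial array: [15, 25, 3, 6, 8, 28, 24]

arr[0]=15 <= 24: swap with position 0, array becomes [15, 25, 3, 6, 8, 28, 24]
arr[1]=25 > 24: no swap
arr[2]=3 <= 24: swap with position 1, array becomes [15, 3, 25, 6, 8, 28, 24]
arr[3]=6 <= 24: swap with position 2, array becomes [15, 3, 6, 25, 8, 28, 24]
arr[4]=8 <= 24: swap with position 3, array becomes [15, 3, 6, 8, 25, 28, 24]
arr[5]=28 > 24: no swap

Place pivot at position 4: [15, 3, 6, 8, 24, 28, 25]
Pivot position: 4

After partitioning with pivot 24, the array becomes [15, 3, 6, 8, 24, 28, 25]. The pivot is placed at index 4. All elements to the left of the pivot are <= 24, and all elements to the right are > 24.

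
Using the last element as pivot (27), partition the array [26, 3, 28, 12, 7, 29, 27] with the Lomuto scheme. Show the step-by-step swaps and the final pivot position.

Lomuto partition with pivot = 27:

Initial array: [26, 3, 28, 12, 7, 29, 27]

arr[0]=26 <= 27: swap with position 0, array becomes [26, 3, 28, 12, 7, 29, 27]
arr[1]=3 <= 27: swap with position 1, array becomes [26, 3, 28, 12, 7, 29, 27]
arr[2]=28 > 27: no swap
arr[3]=12 <= 27: swap with position 2, array becomes [26, 3, 12, 28, 7, 29, 27]
arr[4]=7 <= 27: swap with position 3, array becomes [26, 3, 12, 7, 28, 29, 27]
arr[5]=29 > 27: no swap

Place pivot at position 4: [26, 3, 12, 7, 27, 29, 28]
Pivot position: 4

After partitioning with pivot 27, the array becomes [26, 3, 12, 7, 27, 29, 28]. The pivot is placed at index 4. All elements to the left of the pivot are <= 27, and all elements to the right are > 27.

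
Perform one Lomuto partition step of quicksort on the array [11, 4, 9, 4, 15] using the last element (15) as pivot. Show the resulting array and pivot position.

Lomuto partition with pivot = 15:

Initial array: [11, 4, 9, 4, 15]

arr[0]=11 <= 15: swap with position 0, array becomes [11, 4, 9, 4, 15]
arr[1]=4 <= 15: swap with position 1, array becomes [11, 4, 9, 4, 15]
arr[2]=9 <= 15: swap with position 2, array becomes [11, 4, 9, 4, 15]
arr[3]=4 <= 15: swap with position 3, array becomes [11, 4, 9, 4, 15]

Place pivot at position 4: [11, 4, 9, 4, 15]
Pivot position: 4

After partitioning with pivot 15, the array becomes [11, 4, 9, 4, 15]. The pivot is placed at index 4. All elements to the left of the pivot are <= 15, and all elements to the right are > 15.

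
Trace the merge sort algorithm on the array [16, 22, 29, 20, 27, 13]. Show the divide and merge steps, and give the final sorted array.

Merge sort trace:

Split: [16, 22, 29, 20, 27, 13] -> [16, 22, 29] and [20, 27, 13]
  Split: [16, 22, 29] -> [16] and [22, 29]
    Split: [22, 29] -> [22] and [29]
    Merge: [22] + [29] -> [22, 29]
  Merge: [16] + [22, 29] -> [16, 22, 29]
  Split: [20, 27, 13] -> [20] and [27, 13]
    Split: [27, 13] -> [27] and [13]
    Merge: [27] + [13] -> [13, 27]
  Merge: [20] + [13, 27] -> [13, 20, 27]
Merge: [16, 22, 29] + [13, 20, 27] -> [13, 16, 20, 22, 27, 29]

Final sorted array: [13, 16, 20, 22, 27, 29]

The merge sort proceeds by recursively splitting the array and merging sorted halves.
After all merges, the sorted array is [13, 16, 20, 22, 27, 29].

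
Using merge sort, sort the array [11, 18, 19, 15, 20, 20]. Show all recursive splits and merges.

Merge sort trace:

Split: [11, 18, 19, 15, 20, 20] -> [11, 18, 19] and [15, 20, 20]
  Split: [11, 18, 19] -> [11] and [18, 19]
    Split: [18, 19] -> [18] and [19]
    Merge: [18] + [19] -> [18, 19]
  Merge: [11] + [18, 19] -> [11, 18, 19]
  Split: [15, 20, 20] -> [15] and [20, 20]
    Split: [20, 20] -> [20] and [20]
    Merge: [20] + [20] -> [20, 20]
  Merge: [15] + [20, 20] -> [15, 20, 20]
Merge: [11, 18, 19] + [15, 20, 20] -> [11, 15, 18, 19, 20, 20]

Final sorted array: [11, 15, 18, 19, 20, 20]

The merge sort proceeds by recursively splitting the array and merging sorted halves.
After all merges, the sorted array is [11, 15, 18, 19, 20, 20].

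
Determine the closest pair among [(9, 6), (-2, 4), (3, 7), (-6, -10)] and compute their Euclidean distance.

Computing all pairwise distances among 4 points:

d((9, 6), (-2, 4)) = 11.1803
d((9, 6), (3, 7)) = 6.0828
d((9, 6), (-6, -10)) = 21.9317
d((-2, 4), (3, 7)) = 5.831 <-- minimum
d((-2, 4), (-6, -10)) = 14.5602
d((3, 7), (-6, -10)) = 19.2354

Closest pair: (-2, 4) and (3, 7) with distance 5.831

The closest pair is (-2, 4) and (3, 7) with Euclidean distance 5.831. For 4 points, brute-force pairwise comparison is shown above. For large n, the divide-and-conquer algorithm (sort by x, recurse on halves, check the dividing strip) achieves O(n log n).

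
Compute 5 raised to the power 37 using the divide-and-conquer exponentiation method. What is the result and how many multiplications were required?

Computing 5^37 by squaring (build up from 5^1; each line after the first costs one multiplication):

5^1 = 5
5^2 = (5^1)^2 = 5^2 = 25
5^4 = (5^2)^2 = 25^2 = 625
5^8 = (5^4)^2 = 625^2 = 390625
5^9 = 5 * 5^8 = 5 * 390625 = 1953125
5^18 = (5^9)^2 = 1953125^2 = 3814697265625
5^36 = (5^18)^2 = 3814697265625^2 = 14551915228366851806640625
5^37 = 5 * 5^36 = 5 * 14551915228366851806640625 = 72759576141834259033203125

Result: 72759576141834259033203125
Multiplications needed: 7 (7 lines after 5^1)

5^37 = 72759576141834259033203125. Using exponentiation by squaring, this requires 7 multiplications. The key idea: if the exponent is even, square the half-power; if odd, multiply by the base once.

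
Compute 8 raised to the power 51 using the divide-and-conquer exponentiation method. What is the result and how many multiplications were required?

Computing 8^51 by squaring (build up from 8^1; each line after the first costs one multiplication):

8^1 = 8
8^2 = (8^1)^2 = 8^2 = 64
8^3 = 8 * 8^2 = 8 * 64 = 512
8^6 = (8^3)^2 = 512^2 = 262144
8^12 = (8^6)^2 = 262144^2 = 68719476736
8^24 = (8^12)^2 = 68719476736^2 = 4722366482869645213696
8^25 = 8 * 8^24 = 8 * 4722366482869645213696 = 37778931862957161709568
8^50 = (8^25)^2 = 37778931862957161709568^2 = 1427247692705959881058285969449495136382746624
8^51 = 8 * 8^50 = 8 * 1427247692705959881058285969449495136382746624 = 11417981541647679048466287755595961091061972992

Result: 11417981541647679048466287755595961091061972992
Multiplications needed: 8 (8 lines after 8^1)

8^51 = 11417981541647679048466287755595961091061972992. Using exponentiation by squaring, this requires 8 multiplications. The key idea: if the exponent is even, square the half-power; if odd, multiply by the base once.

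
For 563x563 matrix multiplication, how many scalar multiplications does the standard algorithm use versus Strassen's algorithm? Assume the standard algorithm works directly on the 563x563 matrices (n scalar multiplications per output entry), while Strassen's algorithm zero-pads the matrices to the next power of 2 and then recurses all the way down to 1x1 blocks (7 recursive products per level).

Matrix multiplication for 563x563 matrices:

Strassen's algorithm requires power-of-2 dimensions. Pad 563x563 to 1024x1024 (next power of 2).

Standard algorithm: 563^3 = 178453547 multiplications
Strassen's algorithm: 7^(log2(1024)) = 7^10 = 282475249 multiplications
Difference: 178453547 - 282475249 = -104021702 (Strassen uses MORE here due to padding overhead — for small or just-over-power-of-2 n, padding can outweigh the per-level savings)

Standard: 178453547 multiplications (563^3). Strassen: 282475249 multiplications (7^10, after padding to 1024x1024). Strassen reduces 8 recursive multiplications to 7 at each level.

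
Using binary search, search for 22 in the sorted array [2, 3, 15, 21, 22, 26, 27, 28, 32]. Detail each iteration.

Binary search for 22 in [2, 3, 15, 21, 22, 26, 27, 28, 32]:

lo=0, hi=8, mid=4, arr[mid]=22 -> Found target at index 4!

Binary search finds 22 at index 4 after 1 comparisons. The search repeatedly halves the search space by comparing with the middle element.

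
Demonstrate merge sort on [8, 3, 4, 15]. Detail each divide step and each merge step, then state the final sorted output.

Merge sort trace:

Split: [8, 3, 4, 15] -> [8, 3] and [4, 15]
  Split: [8, 3] -> [8] and [3]
  Merge: [8] + [3] -> [3, 8]
  Split: [4, 15] -> [4] and [15]
  Merge: [4] + [15] -> [4, 15]
Merge: [3, 8] + [4, 15] -> [3, 4, 8, 15]

Final sorted array: [3, 4, 8, 15]

The merge sort proceeds by recursively splitting the array and merging sorted halves.
After all merges, the sorted array is [3, 4, 8, 15].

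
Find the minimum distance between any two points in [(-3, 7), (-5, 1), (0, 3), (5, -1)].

Computing all pairwise distances among 4 points:

d((-3, 7), (-5, 1)) = 6.3246
d((-3, 7), (0, 3)) = 5.0 <-- minimum
d((-3, 7), (5, -1)) = 11.3137
d((-5, 1), (0, 3)) = 5.3852
d((-5, 1), (5, -1)) = 10.198
d((0, 3), (5, -1)) = 6.4031

Closest pair: (-3, 7) and (0, 3) with distance 5.0

The closest pair is (-3, 7) and (0, 3) with Euclidean distance 5.0. For 4 points, brute-force pairwise comparison is shown above. For large n, the divide-and-conquer algorithm (sort by x, recurse on halves, check the dividing strip) achieves O(n log n).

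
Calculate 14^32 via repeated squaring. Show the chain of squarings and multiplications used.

Computing 14^32 by squaring (build up from 14^1; each line after the first costs one multiplication):

14^1 = 14
14^2 = (14^1)^2 = 14^2 = 196
14^4 = (14^2)^2 = 196^2 = 38416
14^8 = (14^4)^2 = 38416^2 = 1475789056
14^16 = (14^8)^2 = 1475789056^2 = 2177953337809371136
14^32 = (14^16)^2 = 2177953337809371136^2 = 4743480741674980702700443299789930496

Result: 4743480741674980702700443299789930496
Multiplications needed: 5 (5 lines after 14^1)

14^32 = 4743480741674980702700443299789930496. Using exponentiation by squaring, this requires 5 multiplications. The key idea: if the exponent is even, square the half-power; if odd, multiply by the base once.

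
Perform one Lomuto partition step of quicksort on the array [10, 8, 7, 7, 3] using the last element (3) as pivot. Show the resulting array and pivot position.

Lomuto partition with pivot = 3:

Initial array: [10, 8, 7, 7, 3]

arr[0]=10 > 3: no swap
arr[1]=8 > 3: no swap
arr[2]=7 > 3: no swap
arr[3]=7 > 3: no swap

Place pivot at position 0: [3, 8, 7, 7, 10]
Pivot position: 0

After partitioning with pivot 3, the array becomes [3, 8, 7, 7, 10]. The pivot is placed at index 0. All elements to the left of the pivot are <= 3, and all elements to the right are > 3.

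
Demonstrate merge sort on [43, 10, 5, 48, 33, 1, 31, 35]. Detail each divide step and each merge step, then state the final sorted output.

Merge sort trace:

Split: [43, 10, 5, 48, 33, 1, 31, 35] -> [43, 10, 5, 48] and [33, 1, 31, 35]
  Split: [43, 10, 5, 48] -> [43, 10] and [5, 48]
    Split: [43, 10] -> [43] and [10]
    Merge: [43] + [10] -> [10, 43]
    Split: [5, 48] -> [5] and [48]
    Merge: [5] + [48] -> [5, 48]
  Merge: [10, 43] + [5, 48] -> [5, 10, 43, 48]
  Split: [33, 1, 31, 35] -> [33, 1] and [31, 35]
    Split: [33, 1] -> [33] and [1]
    Merge: [33] + [1] -> [1, 33]
    Split: [31, 35] -> [31] and [35]
    Merge: [31] + [35] -> [31, 35]
  Merge: [1, 33] + [31, 35] -> [1, 31, 33, 35]
Merge: [5, 10, 43, 48] + [1, 31, 33, 35] -> [1, 5, 10, 31, 33, 35, 43, 48]

Final sorted array: [1, 5, 10, 31, 33, 35, 43, 48]

The merge sort proceeds by recursively splitting the array and merging sorted halves.
After all merges, the sorted array is [1, 5, 10, 31, 33, 35, 43, 48].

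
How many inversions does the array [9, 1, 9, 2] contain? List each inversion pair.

Finding inversions in [9, 1, 9, 2]:

(0, 1): arr[0]=9 > arr[1]=1
(0, 3): arr[0]=9 > arr[3]=2
(2, 3): arr[2]=9 > arr[3]=2

Total inversions: 3

The array has 3 inversion(s): (0,1), (0,3), (2,3). Each pair (i,j) satisfies i < j and arr[i] > arr[j].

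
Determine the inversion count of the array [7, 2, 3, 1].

Finding inversions in [7, 2, 3, 1]:

(0, 1): arr[0]=7 > arr[1]=2
(0, 2): arr[0]=7 > arr[2]=3
(0, 3): arr[0]=7 > arr[3]=1
(1, 3): arr[1]=2 > arr[3]=1
(2, 3): arr[2]=3 > arr[3]=1

Total inversions: 5

The array has 5 inversion(s): (0,1), (0,2), (0,3), (1,3), (2,3). Each pair (i,j) satisfies i < j and arr[i] > arr[j].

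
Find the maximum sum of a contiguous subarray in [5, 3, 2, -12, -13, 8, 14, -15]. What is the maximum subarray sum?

Using Kadane's algorithm on [5, 3, 2, -12, -13, 8, 14, -15]:

Scanning through the array:
Position 1 (value 3): max_ending_here = 8, max_so_far = 8
Position 2 (value 2): max_ending_here = 10, max_so_far = 10
Position 3 (value -12): max_ending_here = -2, max_so_far = 10
Position 4 (value -13): max_ending_here = -13, max_so_far = 10
Position 5 (value 8): max_ending_here = 8, max_so_far = 10
Position 6 (value 14): max_ending_here = 22, max_so_far = 22
Position 7 (value -15): max_ending_here = 7, max_so_far = 22

Maximum subarray: [8, 14]
Maximum sum: 22

The maximum subarray is [8, 14] with sum 22. This subarray runs from index 5 to index 6.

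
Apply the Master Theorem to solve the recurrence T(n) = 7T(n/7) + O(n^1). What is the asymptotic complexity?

Master Theorem for T(n) = 7T(n/7) + O(n^1):

a = 7, b = 7, c = 1
log_b(a) = log_7(7) = 1.0000

Case 2: c = 1 = log_7(7) = 1.0000
T(n) = O(n^1 log n) = O(n log n)

For T(n) = 7T(n/7) + O(n^1): log_7(7) = 1.0000. This is Case 2 of the Master Theorem (c = log_b(a), equal work at all levels), giving O(n log n).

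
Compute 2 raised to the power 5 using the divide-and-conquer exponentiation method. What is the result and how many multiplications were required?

Computing 2^5 by squaring (build up from 2^1; each line after the first costs one multiplication):

2^1 = 2
2^2 = (2^1)^2 = 2^2 = 4
2^4 = (2^2)^2 = 4^2 = 16
2^5 = 2 * 2^4 = 2 * 16 = 32

Result: 32
Multiplications needed: 3 (3 lines after 2^1)

2^5 = 32. Using exponentiation by squaring, this requires 3 multiplications. The key idea: if the exponent is even, square the half-power; if odd, multiply by the base once.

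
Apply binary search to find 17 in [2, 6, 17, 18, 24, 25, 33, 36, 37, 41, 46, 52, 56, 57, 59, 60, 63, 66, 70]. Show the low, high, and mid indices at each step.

Binary search for 17 in [2, 6, 17, 18, 24, 25, 33, 36, 37, 41, 46, 52, 56, 57, 59, 60, 63, 66, 70]:

lo=0, hi=18, mid=9, arr[mid]=41 -> 41 > 17, search left half
lo=0, hi=8, mid=4, arr[mid]=24 -> 24 > 17, search left half
lo=0, hi=3, mid=1, arr[mid]=6 -> 6 < 17, search right half
lo=2, hi=3, mid=2, arr[mid]=17 -> Found target at index 2!

Binary search finds 17 at index 2 after 4 comparisons. The search repeatedly halves the search space by comparing with the middle element.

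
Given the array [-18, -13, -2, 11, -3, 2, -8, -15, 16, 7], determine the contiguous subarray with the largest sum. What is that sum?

Using Kadane's algorithm on [-18, -13, -2, 11, -3, 2, -8, -15, 16, 7]:

Scanning through the array:
Position 1 (value -13): max_ending_here = -13, max_so_far = -13
Position 2 (value -2): max_ending_here = -2, max_so_far = -2
Position 3 (value 11): max_ending_here = 11, max_so_far = 11
Position 4 (value -3): max_ending_here = 8, max_so_far = 11
Position 5 (value 2): max_ending_here = 10, max_so_far = 11
Position 6 (value -8): max_ending_here = 2, max_so_far = 11
Position 7 (value -15): max_ending_here = -13, max_so_far = 11
Position 8 (value 16): max_ending_here = 16, max_so_far = 16
Position 9 (value 7): max_ending_here = 23, max_so_far = 23

Maximum subarray: [16, 7]
Maximum sum: 23

The maximum subarray is [16, 7] with sum 23. This subarray runs from index 8 to index 9.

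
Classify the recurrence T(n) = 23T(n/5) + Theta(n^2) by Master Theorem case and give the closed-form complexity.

Master Theorem for T(n) = 23T(n/5) + O(n^2):

a = 23, b = 5, c = 2
log_b(a) = log_5(23) = 1.9482

Case 3: c = 2 > log_5(23) = 1.9482
T(n) = O(n^2) = O(n^2)

For T(n) = 23T(n/5) + O(n^2): log_5(23) = 1.9482. This is Case 3 of the Master Theorem (c > log_b(a), work dominated by root), giving O(n^2).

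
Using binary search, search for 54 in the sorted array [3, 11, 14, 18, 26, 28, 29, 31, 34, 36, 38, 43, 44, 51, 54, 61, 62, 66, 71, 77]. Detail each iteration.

Binary search for 54 in [3, 11, 14, 18, 26, 28, 29, 31, 34, 36, 38, 43, 44, 51, 54, 61, 62, 66, 71, 77]:

lo=0, hi=19, mid=9, arr[mid]=36 -> 36 < 54, search right half
lo=10, hi=19, mid=14, arr[mid]=54 -> Found target at index 14!

Binary search finds 54 at index 14 after 2 comparisons. The search repeatedly halves the search space by comparing with the middle element.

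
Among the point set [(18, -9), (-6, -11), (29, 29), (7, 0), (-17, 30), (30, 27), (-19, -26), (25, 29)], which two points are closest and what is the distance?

Computing all pairwise distances among 8 points:

d((18, -9), (-6, -11)) = 24.0832
d((18, -9), (29, 29)) = 39.5601
d((18, -9), (7, 0)) = 14.2127
d((18, -9), (-17, 30)) = 52.4023
d((18, -9), (30, 27)) = 37.9473
d((18, -9), (-19, -26)) = 40.7185
d((18, -9), (25, 29)) = 38.6394
d((-6, -11), (29, 29)) = 53.1507
d((-6, -11), (7, 0)) = 17.0294
d((-6, -11), (-17, 30)) = 42.45
d((-6, -11), (30, 27)) = 52.345
d((-6, -11), (-19, -26)) = 19.8494
d((-6, -11), (25, 29)) = 50.6063
d((29, 29), (7, 0)) = 36.4005
d((29, 29), (-17, 30)) = 46.0109
d((29, 29), (30, 27)) = 2.2361 <-- minimum
d((29, 29), (-19, -26)) = 73.0
d((29, 29), (25, 29)) = 4.0
d((7, 0), (-17, 30)) = 38.4187
d((7, 0), (30, 27)) = 35.4683
d((7, 0), (-19, -26)) = 36.7696
d((7, 0), (25, 29)) = 34.1321
d((-17, 30), (30, 27)) = 47.0956
d((-17, 30), (-19, -26)) = 56.0357
d((-17, 30), (25, 29)) = 42.0119
d((30, 27), (-19, -26)) = 72.1803
d((30, 27), (25, 29)) = 5.3852
d((-19, -26), (25, 29)) = 70.4344

Closest pair: (29, 29) and (30, 27) with distance 2.2361

The closest pair is (29, 29) and (30, 27) with Euclidean distance 2.2361. For 8 points, brute-force pairwise comparison is shown above. For large n, the divide-and-conquer algorithm (sort by x, recurse on halves, check the dividing strip) achieves O(n log n).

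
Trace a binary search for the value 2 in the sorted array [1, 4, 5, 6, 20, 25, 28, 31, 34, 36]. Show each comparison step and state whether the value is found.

Binary search for 2 in [1, 4, 5, 6, 20, 25, 28, 31, 34, 36]:

lo=0, hi=9, mid=4, arr[mid]=20 -> 20 > 2, search left half
lo=0, hi=3, mid=1, arr[mid]=4 -> 4 > 2, search left half
lo=0, hi=0, mid=0, arr[mid]=1 -> 1 < 2, search right half
lo=1 > hi=0, target 2 not found

Binary search determines that 2 is not in the array after 3 comparisons. The search space was exhausted without finding the target.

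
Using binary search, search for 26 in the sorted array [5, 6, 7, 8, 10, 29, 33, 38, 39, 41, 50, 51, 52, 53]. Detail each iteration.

Binary search for 26 in [5, 6, 7, 8, 10, 29, 33, 38, 39, 41, 50, 51, 52, 53]:

lo=0, hi=13, mid=6, arr[mid]=33 -> 33 > 26, search left half
lo=0, hi=5, mid=2, arr[mid]=7 -> 7 < 26, search right half
lo=3, hi=5, mid=4, arr[mid]=10 -> 10 < 26, search right half
lo=5, hi=5, mid=5, arr[mid]=29 -> 29 > 26, search left half
lo=5 > hi=4, target 26 not found

Binary search determines that 26 is not in the array after 4 comparisons. The search space was exhausted without finding the target.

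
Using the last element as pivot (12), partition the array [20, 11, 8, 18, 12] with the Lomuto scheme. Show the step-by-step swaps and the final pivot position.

Lomuto partition with pivot = 12:

Initial array: [20, 11, 8, 18, 12]

arr[0]=20 > 12: no swap
arr[1]=11 <= 12: swap with position 0, array becomes [11, 20, 8, 18, 12]
arr[2]=8 <= 12: swap with position 1, array becomes [11, 8, 20, 18, 12]
arr[3]=18 > 12: no swap

Place pivot at position 2: [11, 8, 12, 18, 20]
Pivot position: 2

After partitioning with pivot 12, the array becomes [11, 8, 12, 18, 20]. The pivot is placed at index 2. All elements to the left of the pivot are <= 12, and all elements to the right are > 12.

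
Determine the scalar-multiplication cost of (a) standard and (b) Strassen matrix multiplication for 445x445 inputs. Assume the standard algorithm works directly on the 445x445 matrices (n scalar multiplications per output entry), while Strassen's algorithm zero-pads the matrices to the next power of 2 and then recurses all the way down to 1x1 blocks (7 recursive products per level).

Matrix multiplication for 445x445 matrices:

Strassen's algorithm requires power-of-2 dimensions. Pad 445x445 to 512x512 (next power of 2).

Standard algorithm: 445^3 = 88121125 multiplications
Strassen's algorithm: 7^(log2(512)) = 7^9 = 40353607 multiplications
Savings: 88121125 - 40353607 = 47767518 multiplications

Standard: 88121125 multiplications (445^3). Strassen: 40353607 multiplications (7^9, after padding to 512x512). Strassen reduces 8 recursive multiplications to 7 at each level.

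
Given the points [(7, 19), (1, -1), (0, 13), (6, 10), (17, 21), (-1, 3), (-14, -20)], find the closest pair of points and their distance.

Computing all pairwise distances among 7 points:

d((7, 19), (1, -1)) = 20.8806
d((7, 19), (0, 13)) = 9.2195
d((7, 19), (6, 10)) = 9.0554
d((7, 19), (17, 21)) = 10.198
d((7, 19), (-1, 3)) = 17.8885
d((7, 19), (-14, -20)) = 44.2945
d((1, -1), (0, 13)) = 14.0357
d((1, -1), (6, 10)) = 12.083
d((1, -1), (17, 21)) = 27.2029
d((1, -1), (-1, 3)) = 4.4721 <-- minimum
d((1, -1), (-14, -20)) = 24.2074
d((0, 13), (6, 10)) = 6.7082
d((0, 13), (17, 21)) = 18.7883
d((0, 13), (-1, 3)) = 10.0499
d((0, 13), (-14, -20)) = 35.8469
d((6, 10), (17, 21)) = 15.5563
d((6, 10), (-1, 3)) = 9.8995
d((6, 10), (-14, -20)) = 36.0555
d((17, 21), (-1, 3)) = 25.4558
d((17, 21), (-14, -20)) = 51.4004
d((-1, 3), (-14, -20)) = 26.4197

Closest pair: (1, -1) and (-1, 3) with distance 4.4721

The closest pair is (1, -1) and (-1, 3) with Euclidean distance 4.4721. For 7 points, brute-force pairwise comparison is shown above. For large n, the divide-and-conquer algorithm (sort by x, recurse on halves, check the dividing strip) achieves O(n log n).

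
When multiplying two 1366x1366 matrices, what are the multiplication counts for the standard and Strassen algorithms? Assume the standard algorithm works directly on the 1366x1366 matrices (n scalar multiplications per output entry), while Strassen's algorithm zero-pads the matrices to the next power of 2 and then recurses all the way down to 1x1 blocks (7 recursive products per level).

Matrix multiplication for 1366x1366 matrices:

Strassen's algorithm requires power-of-2 dimensions. Pad 1366x1366 to 2048x2048 (next power of 2).

Standard algorithm: 1366^3 = 2548895896 multiplications
Strassen's algorithm: 7^(log2(2048)) = 7^11 = 1977326743 multiplications
Savings: 2548895896 - 1977326743 = 571569153 multiplications

Standard: 2548895896 multiplications (1366^3). Strassen: 1977326743 multiplications (7^11, after padding to 2048x2048). Strassen reduces 8 recursive multiplications to 7 at each level.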